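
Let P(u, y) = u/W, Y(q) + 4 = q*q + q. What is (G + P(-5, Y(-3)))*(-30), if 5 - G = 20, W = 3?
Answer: 500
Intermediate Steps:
G = -15 (G = 5 - 1*20 = 5 - 20 = -15)
Y(q) = -4 + q + q² (Y(q) = -4 + (q*q + q) = -4 + (q² + q) = -4 + (q + q²) = -4 + q + q²)
P(u, y) = u/3
(G + P(-5, Y(-3)))*(-30) = (-15 + (⅓)*(-5))*(-30) = (-15 - 5/3)*(-30) = -50/3*(-30) = 500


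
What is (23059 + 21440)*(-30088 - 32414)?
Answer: -2781276498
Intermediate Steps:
(23059 + 21440)*(-30088 - 32414) = 44499*(-62502) = -2781276498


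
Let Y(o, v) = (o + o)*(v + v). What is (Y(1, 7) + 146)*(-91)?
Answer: -15834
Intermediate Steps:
Y(o, v) = 4*o*v (Y(o, v) = (2*o)*(2*v) = 4*o*v)
(Y(1, 7) + 146)*(-91) = (4*1*7 + 146)*(-91) = (28 + 146)*(-91) = 174*(-91) = -15834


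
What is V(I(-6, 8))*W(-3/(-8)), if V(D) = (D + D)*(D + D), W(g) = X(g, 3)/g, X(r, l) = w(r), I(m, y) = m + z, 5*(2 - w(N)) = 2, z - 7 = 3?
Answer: 4096/15 ≈ 273.07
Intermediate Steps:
z = 10 (z = 7 + 3 = 10)
w(N) = 8/5 (w(N) = 2 - ⅕*2 = 2 - ⅖ = 8/5)
I(m, y) = 10 + m (I(m, y) = m + 10 = 10 + m)
X(r, l) = 8/5
W(g) = 8/(5*g)
V(D) = 4*D² (V(D) = (2*D)*(2*D) = 4*D²)
V(I(-6, 8))*W(-3/(-8)) = (4*(10 - 6)²)*(8/(5*((-3/(-8))))) = (4*4²)*(8/(5*((-3*(-⅛))))) = (4*16)*(8/(5*(3/8))) = 64*((8/5)*(8/3)) = 64*(64/15) = 4096/15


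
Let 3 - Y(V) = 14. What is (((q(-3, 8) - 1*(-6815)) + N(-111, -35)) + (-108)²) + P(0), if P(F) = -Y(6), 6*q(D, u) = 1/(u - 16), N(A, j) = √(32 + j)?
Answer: 887519/48 + I*√3 ≈ 18490.0 + 1.732*I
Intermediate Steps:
q(D, u) = 1/(6*(-16 + u)) (q(D, u) = 1/(6*(u - 16)) = 1/(6*(-16 + u)))
Y(V) = -11 (Y(V) = 3 - 1*14 = 3 - 14 = -11)
P(F) = 11 (P(F) = -1*(-11) = 11)
(((q(-3, 8) - 1*(-6815)) + N(-111, -35)) + (-108)²) + P(0) = (((1/(6*(-16 + 8)) - 1*(-6815)) + √(32 - 35)) + (-108)²) + 11 = ((((⅙)/(-8) + 6815) + √(-3)) + 11664) + 11 = ((((⅙)*(-⅛) + 6815) + I*√3) + 11664) + 11 = (((-1/48 + 6815) + I*√3) + 11664) + 11 = ((327119/48 + I*√3) + 11664) + 11 = (886991/48 + I*√3) + 11 = 887519/48 + I*√3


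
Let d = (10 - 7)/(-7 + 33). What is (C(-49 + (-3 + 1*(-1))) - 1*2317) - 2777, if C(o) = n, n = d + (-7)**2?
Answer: -131167/26 ≈ -5044.9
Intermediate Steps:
d = 3/26 ≈ 0.11538
n = 1277/26 (n = 3/26 + (-7)**2 = 3/26 + 49 = 1277/26 ≈ 49.115)
C(o) = 1277/26
(C(-49 + (-3 + 1*(-1))) - 1*2317) - 2777 = (1277/26 - 1*2317) - 2777 = (1277/26 - 2317) - 2777 = -58965/26 - 2777 = -131167/26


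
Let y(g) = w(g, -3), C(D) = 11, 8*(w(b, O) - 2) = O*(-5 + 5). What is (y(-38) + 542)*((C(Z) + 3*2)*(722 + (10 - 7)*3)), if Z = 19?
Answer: 6760288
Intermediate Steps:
w(b, O) = 2 (w(b, O) = 2 + (O*(-5 + 5))/8 = 2 + (O*0)/8 = 2 + (⅛)*0 = 2 + 0 = 2)
y(g) = 2
(y(-38) + 542)*((C(Z) + 3*2)*(722 + (10 - 7)*3)) = (2 + 542)*((11 + 3*2)*(722 + (10 - 7)*3)) = 544*((11 + 6)*(722 + 3*3)) = 544*(17*(722 + 9)) = 544*(17*731) = 544*12427 = 6760288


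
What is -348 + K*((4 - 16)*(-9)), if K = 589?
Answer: 63264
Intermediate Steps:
-348 + K*((4 - 16)*(-9)) = -348 + 589*((4 - 16)*(-9)) = -348 + 589*(-12*(-9)) = -348 + 589*108 = -348 + 63612 = 63264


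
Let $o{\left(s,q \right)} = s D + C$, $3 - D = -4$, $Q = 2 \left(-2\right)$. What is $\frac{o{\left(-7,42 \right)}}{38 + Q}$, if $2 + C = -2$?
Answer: $- \frac{53}{34} \approx -1.5588$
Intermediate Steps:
$C = -4$ ($C = -2 - 2 = -4$)
$Q = -4$
$D = 7$ ($D = 3 - -4 = 3 + 4 = 7$)
$o{\left(s,q \right)} = -4 + 7 s$ ($o{\left(s,q \right)} = s 7 - 4 = 7 s - 4 = -4 + 7 s$)
$\frac{o{\left(-7,42 \right)}}{38 + Q} = \frac{-4 + 7 \left(-7\right)}{38 - 4} = \frac{-4 - 49}{34} = \frac{1}{34} \left(-53\right) = - \frac{53}{34}$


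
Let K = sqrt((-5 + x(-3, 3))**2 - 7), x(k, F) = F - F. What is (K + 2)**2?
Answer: 22 + 12*sqrt(2) ≈ 38.971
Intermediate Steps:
x(k, F) = 0
K = 3*sqrt(2) (K = sqrt((-5 + 0)**2 - 7) = sqrt((-5)**2 - 7) = sqrt(25 - 7) = sqrt(18) = 3*sqrt(2) ≈ 4.2426)
(K + 2)**2 = (3*sqrt(2) + 2)**2 = (2 + 3*sqrt(2))**2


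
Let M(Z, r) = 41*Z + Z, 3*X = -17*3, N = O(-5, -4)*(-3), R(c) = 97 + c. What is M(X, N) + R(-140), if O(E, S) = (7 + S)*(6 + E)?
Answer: -757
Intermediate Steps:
O(E, S) = (6 + E)*(7 + S)
N = -9 (N = (42 + 6*(-4) + 7*(-5) - 5*(-4))*(-3) = (42 - 24 - 35 + 20)*(-3) = 3*(-3) = -9)
X = -17 (X = (-17*3)/3 = (⅓)*(-51) = -17)
M(Z, r) = 42*Z
M(X, N) + R(-140) = 42*(-17) + (97 - 140) = -714 - 43 = -757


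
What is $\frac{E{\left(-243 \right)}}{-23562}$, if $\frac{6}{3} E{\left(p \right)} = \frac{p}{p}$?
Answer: $- \frac{1}{47124} \approx -2.1221 \cdot 10^{-5}$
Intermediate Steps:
$E{\left(p \right)} = \frac{1}{2}$ ($E{\left(p \right)} = \frac{p \frac{1}{p}}{2} = \frac{1}{2} \cdot 1 = \frac{1}{2}$)
$\frac{E{\left(-243 \right)}}{-23562} = \frac{1}{2 \left(-23562\right)} = \frac{1}{2} \left(- \frac{1}{23562}\right) = - \frac{1}{47124}$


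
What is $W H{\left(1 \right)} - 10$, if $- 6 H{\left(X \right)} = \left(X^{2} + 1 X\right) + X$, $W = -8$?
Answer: $-6$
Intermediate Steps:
$H{\left(X \right)} = - \frac{X}{3} - \frac{X^{2}}{6}$ ($H{\left(X \right)} = - \frac{\left(X^{2} + 1 X\right) + X}{6} = - \frac{\left(X^{2} + X\right) + X}{6} = - \frac{\left(X + X^{2}\right) + X}{6} = - \frac{X^{2} + 2 X}{6} = - \frac{X}{3} - \frac{X^{2}}{6}$)
$W H{\left(1 \right)} - 10 = - 8 \left(\left(- \frac{1}{6}\right) 1 \left(2 + 1\right)\right) - 10 = - 8 \left(\left(- \frac{1}{6}\right) 1 \cdot 3\right) - 10 = \left(-8\right) \left(- \frac{1}{2}\right) - 10 = 4 - 10 = -6$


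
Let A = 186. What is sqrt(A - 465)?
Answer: 3*I*sqrt(31) ≈ 16.703*I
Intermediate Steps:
sqrt(A - 465) = sqrt(186 - 465) = sqrt(-279) = 3*I*sqrt(31)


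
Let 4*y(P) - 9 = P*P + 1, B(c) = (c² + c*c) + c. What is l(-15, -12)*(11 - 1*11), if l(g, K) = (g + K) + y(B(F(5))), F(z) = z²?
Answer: 0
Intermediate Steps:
B(c) = c + 2*c² (B(c) = (c² + c²) + c = 2*c² + c = c + 2*c²)
y(P) = 5/2 + P²/4 (y(P) = 9/4 + (P*P + 1)/4 = 9/4 + (P² + 1)/4 = 9/4 + (1 + P²)/4 = 9/4 + (¼ + P²/4) = 5/2 + P²/4)
l(g, K) = 1625635/4 + K + g (l(g, K) = (g + K) + (5/2 + (5²*(1 + 2*5²))²/4) = (K + g) + (5/2 + (25*(1 + 2*25))²/4) = (K + g) + (5/2 + (25*(1 + 50))²/4) = (K + g) + (5/2 + (25*51)²/4) = (K + g) + (5/2 + (¼)*1275²) = (K + g) + (5/2 + (¼)*1625625) = (K + g) + (5/2 + 1625625/4) = (K + g) + 1625635/4 = 1625635/4 + K + g)
l(-15, -12)*(11 - 1*11) = (1625635/4 - 12 - 15)*(11 - 1*11) = 1625527*(11 - 11)/4 = (1625527/4)*0 = 0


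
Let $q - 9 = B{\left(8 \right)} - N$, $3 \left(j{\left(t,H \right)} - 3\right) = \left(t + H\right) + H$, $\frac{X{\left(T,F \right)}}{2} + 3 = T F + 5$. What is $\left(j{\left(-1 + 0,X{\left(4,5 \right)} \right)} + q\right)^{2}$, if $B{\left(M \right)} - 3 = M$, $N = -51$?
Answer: $10609$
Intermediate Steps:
$X{\left(T,F \right)} = 4 + 2 F T$ ($X{\left(T,F \right)} = -6 + 2 \left(T F + 5\right) = -6 + 2 \left(F T + 5\right) = -6 + 2 \left(5 + F T\right) = -6 + \left(10 + 2 F T\right) = 4 + 2 F T$)
$j{\left(t,H \right)} = 3 + \frac{t}{3} + \frac{2 H}{3}$ ($j{\left(t,H \right)} = 3 + \frac{\left(t + H\right) + H}{3} = 3 + \frac{\left(H + t\right) + H}{3} = 3 + \frac{t + 2 H}{3} = 3 + \left(\frac{t}{3} + \frac{2 H}{3}\right) = 3 + \frac{t}{3} + \frac{2 H}{3}$)
$B{\left(M \right)} = 3 + M$
$q = 71$ ($q = 9 + \left(\left(3 + 8\right) - -51\right) = 9 + \left(11 + 51\right) = 9 + 62 = 71$)
$\left(j{\left(-1 + 0,X{\left(4,5 \right)} \right)} + q\right)^{2} = \left(\left(3 + \frac{-1 + 0}{3} + \frac{2 \left(4 + 2 \cdot 5 \cdot 4\right)}{3}\right) + 71\right)^{2} = \left(\left(3 + \frac{1}{3} \left(-1\right) + \frac{2 \left(4 + 40\right)}{3}\right) + 71\right)^{2} = \left(\left(3 - \frac{1}{3} + \frac{2}{3} \cdot 44\right) + 71\right)^{2} = \left(\left(3 - \frac{1}{3} + \frac{88}{3}\right) + 71\right)^{2} = \left(32 + 71\right)^{2} = 103^{2} = 10609$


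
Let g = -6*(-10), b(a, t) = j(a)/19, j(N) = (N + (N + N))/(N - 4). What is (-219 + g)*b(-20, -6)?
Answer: -795/38 ≈ -20.921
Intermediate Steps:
j(N) = 3*N/(-4 + N) (j(N) = (N + 2*N)/(-4 + N) = (3*N)/(-4 + N) = 3*N/(-4 + N))
b(a, t) = 3*a/(19*(-4 + a)) (b(a, t) = (3*a/(-4 + a))/19 = (3*a/(-4 + a))*(1/19) = 3*a/(19*(-4 + a)))
g = 60
(-219 + g)*b(-20, -6) = (-219 + 60)*((3/19)*(-20)/(-4 - 20)) = -477*(-20)/(19*(-24)) = -477*(-20)*(-1)/(19*24) = -159*5/38 = -795/38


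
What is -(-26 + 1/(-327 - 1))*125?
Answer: 1066125/328 ≈ 3250.4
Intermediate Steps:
-(-26 + 1/(-327 - 1))*125 = -(-26 + 1/(-328))*125 = -(-26 - 1/328)*125 = -(-8529)*125/328 = -1*(-1066125/328) = 1066125/328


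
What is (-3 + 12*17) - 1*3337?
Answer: -3136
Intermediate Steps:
(-3 + 12*17) - 1*3337 = (-3 + 204) - 3337 = 201 - 3337 = -3136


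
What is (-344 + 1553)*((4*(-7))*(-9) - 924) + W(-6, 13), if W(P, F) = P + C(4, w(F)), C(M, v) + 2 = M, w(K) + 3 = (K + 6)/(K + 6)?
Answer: -812452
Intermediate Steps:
w(K) = -2 (w(K) = -3 + (K + 6)/(K + 6) = -3 + (6 + K)/(6 + K) = -3 + 1 = -2)
C(M, v) = -2 + M
W(P, F) = 2 + P (W(P, F) = P + (-2 + 4) = P + 2 = 2 + P)
(-344 + 1553)*((4*(-7))*(-9) - 924) + W(-6, 13) = (-344 + 1553)*((4*(-7))*(-9) - 924) + (2 - 6) = 1209*(-28*(-9) - 924) - 4 = 1209*(252 - 924) - 4 = 1209*(-672) - 4 = -812448 - 4 = -812452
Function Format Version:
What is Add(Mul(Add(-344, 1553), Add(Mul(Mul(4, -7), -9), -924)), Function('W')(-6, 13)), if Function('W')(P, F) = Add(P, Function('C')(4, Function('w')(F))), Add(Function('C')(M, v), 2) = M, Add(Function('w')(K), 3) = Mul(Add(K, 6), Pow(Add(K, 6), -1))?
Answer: -812452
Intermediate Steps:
Function('w')(K) = -2 (Function('w')(K) = Add(-3, Mul(Add(K, 6), Pow(Add(K, 6), -1))) = Add(-3, Mul(Add(6, K), Pow(Add(6, K), -1))) = Add(-3, 1) = -2)
Function('C')(M, v) = Add(-2, M)
Function('W')(P, F) = Add(2, P) (Function('W')(P, F) = Add(P, Add(-2, 4)) = Add(P, 2) = Add(2, P))
Add(Mul(Add(-344, 1553), Add(Mul(Mul(4, -7), -9), -924)), Function('W')(-6, 13)) = Add(Mul(Add(-344, 1553), Add(Mul(Mul(4, -7), -9), -924)), Add(2, -6)) = Add(Mul(1209, Add(Mul(-28, -9), -924)), -4) = Add(Mul(1209, Add(252, -924)), -4) = Add(Mul(1209, -672), -4) = Add(-812448, -4) = -812452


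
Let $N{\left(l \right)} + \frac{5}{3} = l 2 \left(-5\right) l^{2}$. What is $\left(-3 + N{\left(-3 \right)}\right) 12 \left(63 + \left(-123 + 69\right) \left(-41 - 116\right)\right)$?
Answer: $27194544$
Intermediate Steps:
$N{\left(l \right)} = - \frac{5}{3} - 10 l^{3}$ ($N{\left(l \right)} = - \frac{5}{3} + l 2 \left(-5\right) l^{2} = - \frac{5}{3} + 2 l \left(-5\right) l^{2} = - \frac{5}{3} + - 10 l l^{2} = - \frac{5}{3} - 10 l^{3}$)
$\left(-3 + N{\left(-3 \right)}\right) 12 \left(63 + \left(-123 + 69\right) \left(-41 - 116\right)\right) = \left(-3 - \left(\frac{5}{3} + 10 \left(-3\right)^{3}\right)\right) 12 \left(63 + \left(-123 + 69\right) \left(-41 - 116\right)\right) = \left(-3 - - \frac{805}{3}\right) 12 \left(63 - -8478\right) = \left(-3 + \left(- \frac{5}{3} + 270\right)\right) 12 \left(63 + 8478\right) = \left(-3 + \frac{805}{3}\right) 12 \cdot 8541 = \frac{796}{3} \cdot 12 \cdot 8541 = 3184 \cdot 8541 = 27194544$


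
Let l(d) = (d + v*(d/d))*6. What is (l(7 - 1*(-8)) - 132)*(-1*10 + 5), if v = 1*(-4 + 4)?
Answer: 210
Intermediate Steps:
v = 0 (v = 1*0 = 0)
l(d) = 6*d (l(d) = (d + 0*(d/d))*6 = (d + 0*1)*6 = (d + 0)*6 = d*6 = 6*d)
(l(7 - 1*(-8)) - 132)*(-1*10 + 5) = (6*(7 - 1*(-8)) - 132)*(-1*10 + 5) = (6*(7 + 8) - 132)*(-10 + 5) = (6*15 - 132)*(-5) = (90 - 132)*(-5) = -42*(-5) = 210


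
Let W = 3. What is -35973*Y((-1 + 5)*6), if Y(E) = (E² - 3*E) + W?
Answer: -18238311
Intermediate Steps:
Y(E) = 3 + E² - 3*E (Y(E) = (E² - 3*E) + 3 = 3 + E² - 3*E)
-35973*Y((-1 + 5)*6) = -35973*(3 + ((-1 + 5)*6)² - 3*(-1 + 5)*6) = -35973*(3 + (4*6)² - 12*6) = -35973*(3 + 24² - 3*24) = -35973*(3 + 576 - 72) = -35973*507 = -18238311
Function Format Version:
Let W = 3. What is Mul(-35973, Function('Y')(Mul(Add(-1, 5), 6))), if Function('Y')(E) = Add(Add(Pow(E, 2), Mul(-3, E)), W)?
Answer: -18238311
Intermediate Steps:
Function('Y')(E) = Add(3, Pow(E, 2), Mul(-3, E)) (Function('Y')(E) = Add(Add(Pow(E, 2), Mul(-3, E)), 3) = Add(3, Pow(E, 2), Mul(-3, E)))
Mul(-35973, Function('Y')(Mul(Add(-1, 5), 6))) = Mul(-35973, Add(3, Pow(Mul(Add(-1, 5), 6), 2), Mul(-3, Mul(Add(-1, 5), 6)))) = Mul(-35973, Add(3, Pow(Mul(4, 6), 2), Mul(-3, Mul(4, 6)))) = Mul(-35973, Add(3, Pow(24, 2), Mul(-3, 24))) = Mul(-35973, Add(3, 576, -72)) = Mul(-35973, 507) = -18238311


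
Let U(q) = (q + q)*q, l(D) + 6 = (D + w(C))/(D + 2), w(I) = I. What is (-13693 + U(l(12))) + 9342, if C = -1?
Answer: -421069/98 ≈ -4296.6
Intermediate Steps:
l(D) = -6 + (-1 + D)/(2 + D) (l(D) = -6 + (D - 1)/(D + 2) = -6 + (-1 + D)/(2 + D))
U(q) = 2*q² (U(q) = (2*q)*q = 2*q²)
(-13693 + U(l(12))) + 9342 = (-13693 + 2*((-13 - 5*12)/(2 + 12))²) + 9342 = (-13693 + 2*((-13 - 60)/14)²) + 9342 = (-13693 + 2*((1/14)*(-73))²) + 9342 = (-13693 + 2*(-73/14)²) + 9342 = (-13693 + 2*(5329/196)) + 9342 = (-13693 + 5329/98) + 9342 = -1336585/98 + 9342 = -421069/98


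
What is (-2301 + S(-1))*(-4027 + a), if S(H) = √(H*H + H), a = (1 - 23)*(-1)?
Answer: 9215505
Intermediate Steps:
a = 22 (a = -22*(-1) = 22)
S(H) = √(H + H²) (S(H) = √(H² + H) = √(H + H²))
(-2301 + S(-1))*(-4027 + a) = (-2301 + √(-(1 - 1)))*(-4027 + 22) = (-2301 + √(-1*0))*(-4005) = (-2301 + √0)*(-4005) = (-2301 + 0)*(-4005) = -2301*(-4005) = 9215505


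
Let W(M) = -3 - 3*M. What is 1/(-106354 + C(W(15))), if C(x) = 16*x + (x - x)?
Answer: -1/107122 ≈ -9.3352e-6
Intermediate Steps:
C(x) = 16*x (C(x) = 16*x + 0 = 16*x)
1/(-106354 + C(W(15))) = 1/(-106354 + 16*(-3 - 3*15)) = 1/(-106354 + 16*(-3 - 45)) = 1/(-106354 + 16*(-48)) = 1/(-106354 - 768) = 1/(-107122) = -1/107122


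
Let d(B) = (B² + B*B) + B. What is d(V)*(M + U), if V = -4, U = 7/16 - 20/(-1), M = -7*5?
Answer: -1631/4 ≈ -407.75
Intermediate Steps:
M = -35
U = 327/16 (U = 7*(1/16) - 20*(-1) = 7/16 + 20 = 327/16 ≈ 20.438)
d(B) = B + 2*B² (d(B) = (B² + B²) + B = 2*B² + B = B + 2*B²)
d(V)*(M + U) = (-4*(1 + 2*(-4)))*(-35 + 327/16) = -4*(1 - 8)*(-233/16) = -4*(-7)*(-233/16) = 28*(-233/16) = -1631/4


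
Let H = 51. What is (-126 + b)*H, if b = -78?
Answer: -10404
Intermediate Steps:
(-126 + b)*H = (-126 - 78)*51 = -204*51 = -10404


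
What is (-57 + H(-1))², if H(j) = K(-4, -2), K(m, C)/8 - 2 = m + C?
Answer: 7921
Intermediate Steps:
K(m, C) = 16 + 8*C + 8*m (K(m, C) = 16 + 8*(m + C) = 16 + 8*(C + m) = 16 + (8*C + 8*m) = 16 + 8*C + 8*m)
H(j) = -32 (H(j) = 16 + 8*(-2) + 8*(-4) = 16 - 16 - 32 = -32)
(-57 + H(-1))² = (-57 - 32)² = (-89)² = 7921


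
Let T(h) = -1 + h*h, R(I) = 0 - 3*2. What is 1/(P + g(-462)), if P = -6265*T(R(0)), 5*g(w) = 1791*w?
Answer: -5/1923817 ≈ -2.5990e-6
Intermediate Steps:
g(w) = 1791*w/5 (g(w) = (1791*w)/5 = 1791*w/5)
R(I) = -6 (R(I) = 0 - 6 = -6)
T(h) = -1 + h**2
P = -219275 (P = -6265*(-1 + (-6)**2) = -6265*(-1 + 36) = -6265*35 = -219275)
1/(P + g(-462)) = 1/(-219275 + (1791/5)*(-462)) = 1/(-219275 - 827442/5) = 1/(-1923817/5) = -5/1923817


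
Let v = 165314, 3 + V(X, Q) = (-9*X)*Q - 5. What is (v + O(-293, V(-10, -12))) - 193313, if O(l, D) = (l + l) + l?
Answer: -28878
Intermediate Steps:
V(X, Q) = -8 - 9*Q*X (V(X, Q) = -3 + ((-9*X)*Q - 5) = -3 + (-9*Q*X - 5) = -3 + (-5 - 9*Q*X) = -8 - 9*Q*X)
O(l, D) = 3*l (O(l, D) = 2*l + l = 3*l)
(v + O(-293, V(-10, -12))) - 193313 = (165314 + 3*(-293)) - 193313 = (165314 - 879) - 193313 = 164435 - 193313 = -28878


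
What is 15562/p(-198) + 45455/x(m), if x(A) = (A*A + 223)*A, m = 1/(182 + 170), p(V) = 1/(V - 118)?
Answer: -133893499267416/27630593 ≈ -4.8458e+6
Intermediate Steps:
p(V) = 1/(-118 + V)
m = 1/352 ≈ 0.0028409
x(A) = A*(223 + A²) (x(A) = (A² + 223)*A = (223 + A²)*A = A*(223 + A²))
15562/p(-198) + 45455/x(m) = 15562/(1/(-118 - 198)) + 45455/(((223 + (1/352)²)/352)) = 15562/(1/(-316)) + 45455/(((223 + 1/123904)/352)) = 15562/(-1/316) + 45455/(((1/352)*(27630593/123904))) = 15562*(-316) + 45455/(27630593/43614208) = -4917592 + 45455*(43614208/27630593) = -4917592 + 1982483824640/27630593 = -133893499267416/27630593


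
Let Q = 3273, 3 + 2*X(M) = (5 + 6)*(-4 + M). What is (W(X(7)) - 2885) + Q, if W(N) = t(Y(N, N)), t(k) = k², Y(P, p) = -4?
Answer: 404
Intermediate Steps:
X(M) = -47/2 + 11*M/2 (X(M) = -3/2 + ((5 + 6)*(-4 + M))/2 = -3/2 + (11*(-4 + M))/2 = -3/2 + (-44 + 11*M)/2 = -3/2 + (-22 + 11*M/2) = -47/2 + 11*M/2)
W(N) = 16 (W(N) = (-4)² = 16)
(W(X(7)) - 2885) + Q = (16 - 2885) + 3273 = -2869 + 3273 = 404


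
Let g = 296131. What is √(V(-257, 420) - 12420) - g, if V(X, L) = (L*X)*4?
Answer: -296131 + 2*I*√111045 ≈ -2.9613e+5 + 666.47*I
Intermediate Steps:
V(X, L) = 4*L*X
√(V(-257, 420) - 12420) - g = √(4*420*(-257) - 12420) - 1*296131 = √(-431760 - 12420) - 296131 = √(-444180) - 296131 = 2*I*√111045 - 296131 = -296131 + 2*I*√111045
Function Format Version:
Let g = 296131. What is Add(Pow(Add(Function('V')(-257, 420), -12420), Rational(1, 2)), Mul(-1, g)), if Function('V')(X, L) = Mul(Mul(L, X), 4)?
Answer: Add(-296131, Mul(2, I, Pow(111045, Rational(1, 2)))) ≈ Add(-2.9613e+5, Mul(666.47, I))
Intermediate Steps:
Function('V')(X, L) = Mul(4, L, X)
Add(Pow(Add(Function('V')(-257, 420), -12420), Rational(1, 2)), Mul(-1, g)) = Add(Pow(Add(Mul(4, 420, -257), -12420), Rational(1, 2)), Mul(-1, 296131)) = Add(Pow(Add(-431760, -12420), Rational(1, 2)), -296131) = Add(Pow(-444180, Rational(1, 2)), -296131) = Add(Mul(2, I, Pow(111045, Rational(1, 2))), -296131) = Add(-296131, Mul(2, I, Pow(111045, Rational(1, 2))))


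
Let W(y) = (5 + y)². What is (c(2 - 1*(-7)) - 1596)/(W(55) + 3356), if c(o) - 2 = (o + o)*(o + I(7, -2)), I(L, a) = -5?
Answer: -761/3478 ≈ -0.21880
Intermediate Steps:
c(o) = 2 + 2*o*(-5 + o) (c(o) = 2 + (o + o)*(o - 5) = 2 + (2*o)*(-5 + o) = 2 + 2*o*(-5 + o))
(c(2 - 1*(-7)) - 1596)/(W(55) + 3356) = ((2 - 10*(2 - 1*(-7)) + 2*(2 - 1*(-7))²) - 1596)/((5 + 55)² + 3356) = ((2 - 10*(2 + 7) + 2*(2 + 7)²) - 1596)/(60² + 3356) = ((2 - 10*9 + 2*9²) - 1596)/(3600 + 3356) = ((2 - 90 + 2*81) - 1596)/6956 = ((2 - 90 + 162) - 1596)*(1/6956) = (74 - 1596)*(1/6956) = -1522*1/6956 = -761/3478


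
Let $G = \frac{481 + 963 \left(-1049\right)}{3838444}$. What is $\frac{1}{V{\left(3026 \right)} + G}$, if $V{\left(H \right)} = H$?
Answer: $\frac{1919222}{5807060919} \approx 0.0003305$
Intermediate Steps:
$G = - \frac{504853}{1919222}$ ($G = \left(481 - 1010187\right) \frac{1}{3838444} = \left(-1009706\right) \frac{1}{3838444} = - \frac{504853}{1919222} \approx -0.26305$)
$\frac{1}{V{\left(3026 \right)} + G} = \frac{1}{3026 - \frac{504853}{1919222}} = \frac{1}{\frac{5807060919}{1919222}} = \frac{1919222}{5807060919}$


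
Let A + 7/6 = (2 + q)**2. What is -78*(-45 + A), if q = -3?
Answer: 3523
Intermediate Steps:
A = -1/6 (A = -7/6 + (2 - 3)**2 = -7/6 + (-1)**2 = -7/6 + 1 = -1/6 ≈ -0.16667)
-78*(-45 + A) = -78*(-45 - 1/6) = -78*(-271/6) = 3523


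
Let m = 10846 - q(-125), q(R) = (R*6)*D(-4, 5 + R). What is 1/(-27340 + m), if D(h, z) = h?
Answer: -1/19494 ≈ -5.1298e-5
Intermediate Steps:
q(R) = -24*R (q(R) = (R*6)*(-4) = (6*R)*(-4) = -24*R)
m = 7846 (m = 10846 - (-24)*(-125) = 10846 - 1*3000 = 10846 - 3000 = 7846)
1/(-27340 + m) = 1/(-27340 + 7846) = 1/(-19494) = -1/19494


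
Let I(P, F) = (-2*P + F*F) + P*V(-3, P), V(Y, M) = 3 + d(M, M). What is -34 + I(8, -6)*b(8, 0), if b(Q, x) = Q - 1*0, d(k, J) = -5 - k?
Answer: -514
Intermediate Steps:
V(Y, M) = -2 - M (V(Y, M) = 3 + (-5 - M) = -2 - M)
b(Q, x) = Q (b(Q, x) = Q + 0 = Q)
I(P, F) = F² - 2*P + P*(-2 - P) (I(P, F) = (-2*P + F*F) + P*(-2 - P) = (-2*P + F²) + P*(-2 - P) = (F² - 2*P) + P*(-2 - P) = F² - 2*P + P*(-2 - P))
-34 + I(8, -6)*b(8, 0) = -34 + ((-6)² - 1*8² - 4*8)*8 = -34 + (36 - 1*64 - 32)*8 = -34 + (36 - 64 - 32)*8 = -34 - 60*8 = -34 - 480 = -514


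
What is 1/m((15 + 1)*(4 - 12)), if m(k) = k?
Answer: -1/128 ≈ -0.0078125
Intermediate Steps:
1/m((15 + 1)*(4 - 12)) = 1/((15 + 1)*(4 - 12)) = 1/(16*(-8)) = 1/(-128) = -1/128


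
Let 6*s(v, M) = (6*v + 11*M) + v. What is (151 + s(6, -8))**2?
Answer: 184900/9 ≈ 20544.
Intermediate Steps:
s(v, M) = 7*v/6 + 11*M/6 (s(v, M) = ((6*v + 11*M) + v)/6 = (7*v + 11*M)/6 = 7*v/6 + 11*M/6)
(151 + s(6, -8))**2 = (151 + ((7/6)*6 + (11/6)*(-8)))**2 = (151 + (7 - 44/3))**2 = (151 - 23/3)**2 = (430/3)**2 = 184900/9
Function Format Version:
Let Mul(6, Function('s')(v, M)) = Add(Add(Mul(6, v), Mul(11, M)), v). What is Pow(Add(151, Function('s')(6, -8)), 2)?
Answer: Rational(184900, 9) ≈ 20544.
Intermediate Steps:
Function('s')(v, M) = Add(Mul(Rational(7, 6), v), Mul(Rational(11, 6), M)) (Function('s')(v, M) = Mul(Rational(1, 6), Add(Add(Mul(6, v), Mul(11, M)), v)) = Mul(Rational(1, 6), Add(Mul(7, v), Mul(11, M))) = Add(Mul(Rational(7, 6), v), Mul(Rational(11, 6), M)))
Pow(Add(151, Function('s')(6, -8)), 2) = Pow(Add(151, Add(Mul(Rational(7, 6), 6), Mul(Rational(11, 6), -8))), 2) = Pow(Add(151, Add(7, Rational(-44, 3))), 2) = Pow(Add(151, Rational(-23, 3)), 2) = Pow(Rational(430, 3), 2) = Rational(184900, 9)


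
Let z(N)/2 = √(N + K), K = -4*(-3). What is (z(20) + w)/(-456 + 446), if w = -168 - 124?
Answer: 146/5 - 4*√2/5 ≈ 28.069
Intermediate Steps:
w = -292
K = 12
z(N) = 2*√(12 + N) (z(N) = 2*√(N + 12) = 2*√(12 + N))
(z(20) + w)/(-456 + 446) = (2*√(12 + 20) - 292)/(-456 + 446) = (2*√32 - 292)/(-10) = (2*(4*√2) - 292)*(-⅒) = (8*√2 - 292)*(-⅒) = (-292 + 8*√2)*(-⅒) = 146/5 - 4*√2/5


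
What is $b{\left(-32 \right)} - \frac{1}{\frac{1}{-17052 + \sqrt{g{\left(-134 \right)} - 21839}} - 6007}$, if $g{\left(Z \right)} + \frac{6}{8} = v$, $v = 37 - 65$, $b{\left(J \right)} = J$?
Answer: $- \frac{1343093635264913111}{41971894450902979} - \frac{6 i \sqrt{9719}}{41971894450902979} \approx -32.0 - 1.4093 \cdot 10^{-14} i$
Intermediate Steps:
$v = -28$ ($v = 37 - 65 = -28$)
$g{\left(Z \right)} = - \frac{115}{4}$ ($g{\left(Z \right)} = - \frac{3}{4} - 28 = - \frac{115}{4}$)
$b{\left(-32 \right)} - \frac{1}{\frac{1}{-17052 + \sqrt{g{\left(-134 \right)} - 21839}} - 6007} = -32 - \frac{1}{\frac{1}{-17052 + \sqrt{- \frac{115}{4} - 21839}} - 6007} = -32 - \frac{1}{\frac{1}{-17052 + \sqrt{- \frac{87471}{4}}} - 6007} = -32 - \frac{1}{\frac{1}{-17052 + \frac{3 i \sqrt{9719}}{2}} - 6007} = -32 - \frac{1}{-6007 + \frac{1}{-17052 + \frac{3 i \sqrt{9719}}{2}}}$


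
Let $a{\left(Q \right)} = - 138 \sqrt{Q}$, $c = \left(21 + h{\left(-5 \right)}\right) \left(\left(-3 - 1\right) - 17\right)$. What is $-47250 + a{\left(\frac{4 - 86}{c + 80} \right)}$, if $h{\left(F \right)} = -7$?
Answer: $-47250 - \frac{138 \sqrt{4387}}{107} \approx -47335.0$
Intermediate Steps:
$c = -294$ ($c = \left(21 - 7\right) \left(\left(-3 - 1\right) - 17\right) = 14 \left(-4 - 17\right) = 14 \left(-21\right) = -294$)
$-47250 + a{\left(\frac{4 - 86}{c + 80} \right)} = -47250 - 138 \sqrt{\frac{4 - 86}{-294 + 80}} = -47250 - 138 \sqrt{- \frac{82}{-214}} = -47250 - 138 \sqrt{\left(-82\right) \left(- \frac{1}{214}\right)} = -47250 - 138 \sqrt{\frac{41}{107}} = -47250 - 138 \frac{\sqrt{4387}}{107} = -47250 - \frac{138 \sqrt{4387}}{107}$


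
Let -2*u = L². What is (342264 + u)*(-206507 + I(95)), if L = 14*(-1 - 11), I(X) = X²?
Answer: -64804113264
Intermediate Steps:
L = -168 (L = 14*(-12) = -168)
u = -14112 (u = -½*(-168)² = -½*28224 = -14112)
(342264 + u)*(-206507 + I(95)) = (342264 - 14112)*(-206507 + 95²) = 328152*(-206507 + 9025) = 328152*(-197482) = -64804113264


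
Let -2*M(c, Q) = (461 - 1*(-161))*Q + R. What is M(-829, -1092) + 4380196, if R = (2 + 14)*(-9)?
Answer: 4719880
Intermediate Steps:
R = -144 (R = 16*(-9) = -144)
M(c, Q) = 72 - 311*Q (M(c, Q) = -((461 - 1*(-161))*Q - 144)/2 = -((461 + 161)*Q - 144)/2 = -(622*Q - 144)/2 = -(-144 + 622*Q)/2 = 72 - 311*Q)
M(-829, -1092) + 4380196 = (72 - 311*(-1092)) + 4380196 = (72 + 339612) + 4380196 = 339684 + 4380196 = 4719880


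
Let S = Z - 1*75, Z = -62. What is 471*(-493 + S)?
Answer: -296730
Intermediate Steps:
S = -137 (S = -62 - 1*75 = -62 - 75 = -137)
471*(-493 + S) = 471*(-493 - 137) = 471*(-630) = -296730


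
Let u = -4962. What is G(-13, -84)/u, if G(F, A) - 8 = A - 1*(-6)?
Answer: 35/2481 ≈ 0.014107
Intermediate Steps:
G(F, A) = 14 + A (G(F, A) = 8 + (A - 1*(-6)) = 8 + (A + 6) = 8 + (6 + A) = 14 + A)
G(-13, -84)/u = (14 - 84)/(-4962) = -70*(-1/4962) = 35/2481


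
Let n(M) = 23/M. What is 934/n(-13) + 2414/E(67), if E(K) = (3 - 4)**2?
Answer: 43380/23 ≈ 1886.1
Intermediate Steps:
E(K) = 1 (E(K) = (-1)**2 = 1)
934/n(-13) + 2414/E(67) = 934/((23/(-13))) + 2414/1 = 934/((23*(-1/13))) + 2414*1 = 934/(-23/13) + 2414 = 934*(-13/23) + 2414 = -12142/23 + 2414 = 43380/23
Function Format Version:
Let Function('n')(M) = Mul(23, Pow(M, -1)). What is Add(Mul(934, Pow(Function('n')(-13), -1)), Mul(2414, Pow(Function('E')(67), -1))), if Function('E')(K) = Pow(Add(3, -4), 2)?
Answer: Rational(43380, 23) ≈ 1886.1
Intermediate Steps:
Function('E')(K) = 1 (Function('E')(K) = Pow(-1, 2) = 1)
Add(Mul(934, Pow(Function('n')(-13), -1)), Mul(2414, Pow(Function('E')(67), -1))) = Add(Mul(934, Pow(Mul(23, Pow(-13, -1)), -1)), Mul(2414, Pow(1, -1))) = Add(Mul(934, Pow(Mul(23, Rational(-1, 13)), -1)), Mul(2414, 1)) = Add(Mul(934, Pow(Rational(-23, 13), -1)), 2414) = Add(Mul(934, Rational(-13, 23)), 2414) = Add(Rational(-12142, 23), 2414) = Rational(43380, 23)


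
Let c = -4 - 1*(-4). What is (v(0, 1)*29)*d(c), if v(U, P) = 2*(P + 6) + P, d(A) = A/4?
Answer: 0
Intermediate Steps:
c = 0 (c = -4 + 4 = 0)
d(A) = A/4 (d(A) = A*(¼) = A/4)
v(U, P) = 12 + 3*P (v(U, P) = 2*(6 + P) + P = (12 + 2*P) + P = 12 + 3*P)
(v(0, 1)*29)*d(c) = ((12 + 3*1)*29)*((¼)*0) = ((12 + 3)*29)*0 = (15*29)*0 = 435*0 = 0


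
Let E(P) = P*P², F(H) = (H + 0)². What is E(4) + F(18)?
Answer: 388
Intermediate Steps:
F(H) = H²
E(P) = P³
E(4) + F(18) = 4³ + 18² = 64 + 324 = 388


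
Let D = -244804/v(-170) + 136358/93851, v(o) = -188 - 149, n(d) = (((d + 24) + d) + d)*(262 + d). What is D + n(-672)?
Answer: 25854067251490/31627787 ≈ 8.1745e+5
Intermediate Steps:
n(d) = (24 + 3*d)*(262 + d) (n(d) = (((24 + d) + d) + d)*(262 + d) = ((24 + 2*d) + d)*(262 + d) = (24 + 3*d)*(262 + d))
v(o) = -337
D = 23021052850/31627787 (D = -244804/(-337) + 136358/93851 = -244804*(-1/337) + 136358*(1/93851) = 244804/337 + 136358/93851 = 23021052850/31627787 ≈ 727.87)
D + n(-672) = 23021052850/31627787 + (6288 + 3*(-672)² + 810*(-672)) = 23021052850/31627787 + (6288 + 3*451584 - 544320) = 23021052850/31627787 + (6288 + 1354752 - 544320) = 23021052850/31627787 + 816720 = 25854067251490/31627787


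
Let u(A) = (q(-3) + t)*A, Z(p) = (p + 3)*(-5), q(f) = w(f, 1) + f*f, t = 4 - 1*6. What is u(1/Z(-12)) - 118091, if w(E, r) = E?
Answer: -5314091/45 ≈ -1.1809e+5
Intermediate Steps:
t = -2 (t = 4 - 6 = -2)
q(f) = f + f**2 (q(f) = f + f*f = f + f**2)
Z(p) = -15 - 5*p (Z(p) = (3 + p)*(-5) = -15 - 5*p)
u(A) = 4*A (u(A) = (-3*(1 - 3) - 2)*A = (-3*(-2) - 2)*A = (6 - 2)*A = 4*A)
u(1/Z(-12)) - 118091 = 4/(-15 - 5*(-12)) - 118091 = 4/(-15 + 60) - 118091 = 4/45 - 118091 = -5314091/45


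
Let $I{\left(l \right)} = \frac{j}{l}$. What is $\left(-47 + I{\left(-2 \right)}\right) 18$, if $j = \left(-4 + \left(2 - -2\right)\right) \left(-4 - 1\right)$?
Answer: $-846$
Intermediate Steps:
$j = 0$ ($j = \left(-4 + \left(2 + 2\right)\right) \left(-5\right) = \left(-4 + 4\right) \left(-5\right) = 0 \left(-5\right) = 0$)
$I{\left(l \right)} = 0$ ($I{\left(l \right)} = \frac{0}{l} = 0$)
$\left(-47 + I{\left(-2 \right)}\right) 18 = \left(-47 + 0\right) 18 = \left(-47\right) 18 = -846$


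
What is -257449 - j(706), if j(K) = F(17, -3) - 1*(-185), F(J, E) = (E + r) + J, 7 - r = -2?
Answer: -257657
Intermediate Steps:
r = 9 (r = 7 - 1*(-2) = 7 + 2 = 9)
F(J, E) = 9 + E + J (F(J, E) = (E + 9) + J = (9 + E) + J = 9 + E + J)
j(K) = 208 (j(K) = (9 - 3 + 17) - 1*(-185) = 23 + 185 = 208)
-257449 - j(706) = -257449 - 1*208 = -257449 - 208 = -257657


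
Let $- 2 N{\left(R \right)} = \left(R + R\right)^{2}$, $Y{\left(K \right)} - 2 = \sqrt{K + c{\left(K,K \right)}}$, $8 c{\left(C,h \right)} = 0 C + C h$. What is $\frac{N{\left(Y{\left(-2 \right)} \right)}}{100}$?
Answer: $- \frac{\left(4 + i \sqrt{6}\right)^{2}}{200} \approx -0.05 - 0.09798 i$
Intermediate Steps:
$c{\left(C,h \right)} = \frac{C h}{8}$ ($c{\left(C,h \right)} = \frac{0 C + C h}{8} = \frac{0 + C h}{8} = \frac{C h}{8}$)
$Y{\left(K \right)} = 2 + \sqrt{K + \frac{K^{2}}{8}}$ ($Y{\left(K \right)} = 2 + \sqrt{K + \frac{K K}{8}} = 2 + \sqrt{K + \frac{K^{2}}{8}}$)
$N{\left(R \right)} = - 2 R^{2}$ ($N{\left(R \right)} = - \frac{\left(R + R\right)^{2}}{2} = - \frac{\left(2 R\right)^{2}}{2} = - \frac{4 R^{2}}{2} = - 2 R^{2}$)
$\frac{N{\left(Y{\left(-2 \right)} \right)}}{100} = \frac{\left(-2\right) \left(2 + \frac{\sqrt{2} \sqrt{- 2 \left(8 - 2\right)}}{4}\right)^{2}}{100} = - 2 \left(2 + \frac{\sqrt{2} \sqrt{\left(-2\right) 6}}{4}\right)^{2} \cdot \frac{1}{100} = - 2 \left(2 + \frac{\sqrt{2} \sqrt{-12}}{4}\right)^{2} \cdot \frac{1}{100} = - 2 \left(2 + \frac{\sqrt{2} \cdot 2 i \sqrt{3}}{4}\right)^{2} \cdot \frac{1}{100} = - 2 \left(2 + \frac{i \sqrt{6}}{2}\right)^{2} \cdot \frac{1}{100} = - \frac{\left(2 + \frac{i \sqrt{6}}{2}\right)^{2}}{50}$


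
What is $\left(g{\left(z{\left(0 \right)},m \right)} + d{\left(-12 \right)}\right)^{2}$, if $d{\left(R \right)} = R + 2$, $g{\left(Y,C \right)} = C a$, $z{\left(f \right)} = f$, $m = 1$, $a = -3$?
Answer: $169$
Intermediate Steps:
$g{\left(Y,C \right)} = - 3 C$ ($g{\left(Y,C \right)} = C \left(-3\right) = - 3 C$)
$d{\left(R \right)} = 2 + R$
$\left(g{\left(z{\left(0 \right)},m \right)} + d{\left(-12 \right)}\right)^{2} = \left(\left(-3\right) 1 + \left(2 - 12\right)\right)^{2} = \left(-3 - 10\right)^{2} = \left(-13\right)^{2} = 169$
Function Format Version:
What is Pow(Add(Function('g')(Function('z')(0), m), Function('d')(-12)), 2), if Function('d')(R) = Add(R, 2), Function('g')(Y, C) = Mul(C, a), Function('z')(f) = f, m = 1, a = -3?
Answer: 169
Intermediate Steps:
Function('g')(Y, C) = Mul(-3, C) (Function('g')(Y, C) = Mul(C, -3) = Mul(-3, C))
Function('d')(R) = Add(2, R)
Pow(Add(Function('g')(Function('z')(0), m), Function('d')(-12)), 2) = Pow(Add(Mul(-3, 1), Add(2, -12)), 2) = Pow(Add(-3, -10), 2) = Pow(-13, 2) = 169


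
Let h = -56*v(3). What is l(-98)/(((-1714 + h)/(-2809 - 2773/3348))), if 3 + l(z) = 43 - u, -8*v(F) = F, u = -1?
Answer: 385699505/5668164 ≈ 68.047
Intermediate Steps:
v(F) = -F/8
h = 21 (h = -(-7)*3 = -56*(-3/8) = 21)
l(z) = 41 (l(z) = -3 + (43 - 1*(-1)) = -3 + (43 + 1) = -3 + 44 = 41)
l(-98)/(((-1714 + h)/(-2809 - 2773/3348))) = 41/(((-1714 + 21)/(-2809 - 2773/3348))) = 41/((-1693/(-2809 - 2773*1/3348))) = 41/((-1693/(-2809 - 2773/3348))) = 41/((-1693/(-9407305/3348))) = 41/((-1693*(-3348/9407305))) = 41/(5668164/9407305) = 41*(9407305/5668164) = 385699505/5668164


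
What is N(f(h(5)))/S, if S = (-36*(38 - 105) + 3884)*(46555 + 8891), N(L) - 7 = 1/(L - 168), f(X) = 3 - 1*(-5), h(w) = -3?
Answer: 373/18618027520 ≈ 2.0034e-8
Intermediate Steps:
f(X) = 8 (f(X) = 3 + 5 = 8)
N(L) = 7 + 1/(-168 + L) (N(L) = 7 + 1/(L - 168) = 7 + 1/(-168 + L))
S = 349088016 (S = (-36*(-67) + 3884)*55446 = (2412 + 3884)*55446 = 6296*55446 = 349088016)
N(f(h(5)))/S = ((-1175 + 7*8)/(-168 + 8))/349088016 = ((-1175 + 56)/(-160))*(1/349088016) = -1/160*(-1119)*(1/349088016) = (1119/160)*(1/349088016) = 373/18618027520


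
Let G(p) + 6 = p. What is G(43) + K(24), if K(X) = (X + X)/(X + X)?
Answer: 38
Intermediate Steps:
G(p) = -6 + p
K(X) = 1 (K(X) = (2*X)/((2*X)) = (2*X)*(1/(2*X)) = 1)
G(43) + K(24) = (-6 + 43) + 1 = 37 + 1 = 38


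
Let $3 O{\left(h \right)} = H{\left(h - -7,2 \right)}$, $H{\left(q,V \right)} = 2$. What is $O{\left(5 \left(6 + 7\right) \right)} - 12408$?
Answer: $- \frac{37222}{3} \approx -12407.0$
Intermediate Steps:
$O{\left(h \right)} = \frac{2}{3}$ ($O{\left(h \right)} = \frac{1}{3} \cdot 2 = \frac{2}{3}$)
$O{\left(5 \left(6 + 7\right) \right)} - 12408 = \frac{2}{3} - 12408 = - \frac{37222}{3}$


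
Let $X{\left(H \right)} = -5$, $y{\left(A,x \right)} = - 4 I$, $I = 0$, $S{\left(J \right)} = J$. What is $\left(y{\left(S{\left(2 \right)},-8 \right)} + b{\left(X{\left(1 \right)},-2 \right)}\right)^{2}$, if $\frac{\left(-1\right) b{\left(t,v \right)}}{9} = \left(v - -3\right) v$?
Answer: $324$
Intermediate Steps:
$y{\left(A,x \right)} = 0$ ($y{\left(A,x \right)} = \left(-4\right) 0 = 0$)
$b{\left(t,v \right)} = - 9 v \left(3 + v\right)$ ($b{\left(t,v \right)} = - 9 \left(v - -3\right) v = - 9 \left(v + 3\right) v = - 9 \left(3 + v\right) v = - 9 v \left(3 + v\right)$)
$\left(y{\left(S{\left(2 \right)},-8 \right)} + b{\left(X{\left(1 \right)},-2 \right)}\right)^{2} = \left(0 - - 18 \left(3 - 2\right)\right)^{2} = \left(0 - \left(-18\right) 1\right)^{2} = \left(0 + 18\right)^{2} = 18^{2} = 324$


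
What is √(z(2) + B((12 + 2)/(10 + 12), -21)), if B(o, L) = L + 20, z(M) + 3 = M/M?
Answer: I*√3 ≈ 1.732*I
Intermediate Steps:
z(M) = -2 (z(M) = -3 + M/M = -3 + 1 = -2)
B(o, L) = 20 + L
√(z(2) + B((12 + 2)/(10 + 12), -21)) = √(-2 + (20 - 21)) = √(-2 - 1) = √(-3) = I*√3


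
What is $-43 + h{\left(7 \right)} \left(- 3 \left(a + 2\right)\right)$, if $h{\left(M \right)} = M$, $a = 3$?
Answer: $-148$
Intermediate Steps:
$-43 + h{\left(7 \right)} \left(- 3 \left(a + 2\right)\right) = -43 + 7 \left(- 3 \left(3 + 2\right)\right) = -43 + 7 \left(\left(-3\right) 5\right) = -43 + 7 \left(-15\right) = -43 - 105 = -148$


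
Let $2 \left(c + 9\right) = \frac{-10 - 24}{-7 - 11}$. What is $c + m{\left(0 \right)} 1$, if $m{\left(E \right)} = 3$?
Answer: $- \frac{91}{18} \approx -5.0556$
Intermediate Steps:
$c = - \frac{145}{18}$ ($c = -9 + \frac{\left(-10 - 24\right) \frac{1}{-7 - 11}}{2} = -9 + \frac{\left(-34\right) \frac{1}{-18}}{2} = -9 + \frac{\left(-34\right) \left(- \frac{1}{18}\right)}{2} = -9 + \frac{1}{2} \cdot \frac{17}{9} = -9 + \frac{17}{18} = - \frac{145}{18} \approx -8.0556$)
$c + m{\left(0 \right)} 1 = - \frac{145}{18} + 3 \cdot 1 = - \frac{145}{18} + 3 = - \frac{91}{18}$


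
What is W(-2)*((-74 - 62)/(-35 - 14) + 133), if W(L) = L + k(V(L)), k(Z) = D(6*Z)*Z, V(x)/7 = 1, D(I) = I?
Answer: 1942676/49 ≈ 39646.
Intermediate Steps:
V(x) = 7 (V(x) = 7*1 = 7)
k(Z) = 6*Z² (k(Z) = (6*Z)*Z = 6*Z²)
W(L) = 294 + L (W(L) = L + 6*7² = L + 6*49 = L + 294 = 294 + L)
W(-2)*((-74 - 62)/(-35 - 14) + 133) = (294 - 2)*((-74 - 62)/(-35 - 14) + 133) = 292*(-136/(-49) + 133) = 292*(-136*(-1/49) + 133) = 292*(136/49 + 133) = 292*(6653/49) = 1942676/49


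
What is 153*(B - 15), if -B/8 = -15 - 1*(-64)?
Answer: -62271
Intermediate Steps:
B = -392 (B = -8*(-15 - 1*(-64)) = -8*(-15 + 64) = -8*49 = -392)
153*(B - 15) = 153*(-392 - 15) = 153*(-407) = -62271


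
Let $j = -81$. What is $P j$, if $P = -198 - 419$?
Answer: $49977$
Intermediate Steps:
$P = -617$ ($P = -198 - 419 = -617$)
$P j = \left(-617\right) \left(-81\right) = 49977$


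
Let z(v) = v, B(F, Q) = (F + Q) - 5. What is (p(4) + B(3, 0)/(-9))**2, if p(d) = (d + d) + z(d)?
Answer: 12100/81 ≈ 149.38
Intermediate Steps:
B(F, Q) = -5 + F + Q
p(d) = 3*d (p(d) = (d + d) + d = 2*d + d = 3*d)
(p(4) + B(3, 0)/(-9))**2 = (3*4 + (-5 + 3 + 0)/(-9))**2 = (12 - 2*(-1/9))**2 = (12 + 2/9)**2 = (110/9)**2 = 12100/81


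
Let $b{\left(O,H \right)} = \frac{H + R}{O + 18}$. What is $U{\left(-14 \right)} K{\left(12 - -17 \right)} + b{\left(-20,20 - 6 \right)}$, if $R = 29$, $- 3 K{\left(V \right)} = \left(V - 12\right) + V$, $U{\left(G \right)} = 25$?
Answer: $- \frac{2429}{6} \approx -404.83$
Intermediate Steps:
$K{\left(V \right)} = 4 - \frac{2 V}{3}$ ($K{\left(V \right)} = - \frac{\left(V - 12\right) + V}{3} = - \frac{\left(-12 + V\right) + V}{3} = - \frac{-12 + 2 V}{3} = 4 - \frac{2 V}{3}$)
$b{\left(O,H \right)} = \frac{29 + H}{18 + O}$ ($b{\left(O,H \right)} = \frac{H + 29}{O + 18} = \frac{29 + H}{18 + O}$)
$U{\left(-14 \right)} K{\left(12 - -17 \right)} + b{\left(-20,20 - 6 \right)} = 25 \left(4 - \frac{2 \left(12 - -17\right)}{3}\right) + \frac{29 + \left(20 - 6\right)}{18 - 20} = 25 \left(4 - \frac{2 \left(12 + 17\right)}{3}\right) + \frac{29 + 14}{-2} = 25 \left(4 - \frac{58}{3}\right) - \frac{43}{2} = 25 \left(- \frac{46}{3}\right) - \frac{43}{2} = - \frac{1150}{3} - \frac{43}{2} = - \frac{2429}{6}$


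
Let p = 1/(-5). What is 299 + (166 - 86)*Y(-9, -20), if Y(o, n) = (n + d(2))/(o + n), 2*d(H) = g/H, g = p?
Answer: 10275/29 ≈ 354.31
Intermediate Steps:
p = -⅕ ≈ -0.20000
g = -⅕ ≈ -0.20000
d(H) = -1/(10*H) (d(H) = (-1/(5*H))/2 = -1/(10*H))
Y(o, n) = (-1/20 + n)/(n + o) (Y(o, n) = (n - ⅒/2)/(o + n) = (n - ⅒*½)/(n + o) = (n - 1/20)/(n + o) = (-1/20 + n)/(n + o))
299 + (166 - 86)*Y(-9, -20) = 299 + (166 - 86)*((-1/20 - 20)/(-20 - 9)) = 299 + 80*(-401/20/(-29)) = 299 + 80*(-1/29*(-401/20)) = 299 + 80*(401/580) = 299 + 1604/29 = 10275/29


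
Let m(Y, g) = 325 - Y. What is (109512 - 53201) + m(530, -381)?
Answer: 56106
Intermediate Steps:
(109512 - 53201) + m(530, -381) = (109512 - 53201) + (325 - 1*530) = 56311 + (325 - 530) = 56311 - 205 = 56106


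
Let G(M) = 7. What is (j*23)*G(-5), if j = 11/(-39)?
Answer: -1771/39 ≈ -45.410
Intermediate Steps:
j = -11/39 (j = 11*(-1/39) = -11/39 ≈ -0.28205)
(j*23)*G(-5) = -11/39*23*7 = -253/39*7 = -1771/39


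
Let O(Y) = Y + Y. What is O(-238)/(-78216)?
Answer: 119/19554 ≈ 0.0060857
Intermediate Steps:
O(Y) = 2*Y
O(-238)/(-78216) = (2*(-238))/(-78216) = -476*(-1/78216) = 119/19554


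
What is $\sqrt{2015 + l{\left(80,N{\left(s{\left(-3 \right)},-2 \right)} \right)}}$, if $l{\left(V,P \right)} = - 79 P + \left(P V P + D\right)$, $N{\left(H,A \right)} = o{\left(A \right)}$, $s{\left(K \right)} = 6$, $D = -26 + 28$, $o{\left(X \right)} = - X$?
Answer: $\sqrt{2179} \approx 46.68$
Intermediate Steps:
$D = 2$
$N{\left(H,A \right)} = - A$
$l{\left(V,P \right)} = 2 - 79 P + V P^{2}$ ($l{\left(V,P \right)} = - 79 P + \left(P V P + 2\right) = - 79 P + \left(V P^{2} + 2\right) = - 79 P + \left(2 + V P^{2}\right) = 2 - 79 P + V P^{2}$)
$\sqrt{2015 + l{\left(80,N{\left(s{\left(-3 \right)},-2 \right)} \right)}} = \sqrt{2015 + \left(2 - 79 \left(\left(-1\right) \left(-2\right)\right) + 80 \left(\left(-1\right) \left(-2\right)\right)^{2}\right)} = \sqrt{2015 + \left(2 - 158 + 80 \cdot 2^{2}\right)} = \sqrt{2015 + \left(2 - 158 + 80 \cdot 4\right)} = \sqrt{2015 + \left(2 - 158 + 320\right)} = \sqrt{2015 + 164} = \sqrt{2179}$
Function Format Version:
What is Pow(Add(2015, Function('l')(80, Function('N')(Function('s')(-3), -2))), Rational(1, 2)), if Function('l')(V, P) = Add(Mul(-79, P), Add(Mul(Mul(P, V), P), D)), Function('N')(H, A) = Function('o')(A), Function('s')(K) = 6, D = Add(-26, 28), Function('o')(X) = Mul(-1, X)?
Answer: Pow(2179, Rational(1, 2)) ≈ 46.680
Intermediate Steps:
D = 2
Function('N')(H, A) = Mul(-1, A)
Function('l')(V, P) = Add(2, Mul(-79, P), Mul(V, Pow(P, 2))) (Function('l')(V, P) = Add(Mul(-79, P), Add(Mul(Mul(P, V), P), 2)) = Add(Mul(-79, P), Add(Mul(V, Pow(P, 2)), 2)) = Add(Mul(-79, P), Add(2, Mul(V, Pow(P, 2)))) = Add(2, Mul(-79, P), Mul(V, Pow(P, 2))))
Pow(Add(2015, Function('l')(80, Function('N')(Function('s')(-3), -2))), Rational(1, 2)) = Pow(Add(2015, Add(2, Mul(-79, Mul(-1, -2)), Mul(80, Pow(Mul(-1, -2), 2)))), Rational(1, 2)) = Pow(Add(2015, Add(2, Mul(-79, 2), Mul(80, Pow(2, 2)))), Rational(1, 2)) = Pow(Add(2015, Add(2, -158, Mul(80, 4))), Rational(1, 2)) = Pow(Add(2015, Add(2, -158, 320)), Rational(1, 2)) = Pow(Add(2015, 164), Rational(1, 2)) = Pow(2179, Rational(1, 2))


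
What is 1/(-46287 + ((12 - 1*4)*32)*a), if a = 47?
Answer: -1/34255 ≈ -2.9193e-5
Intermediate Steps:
1/(-46287 + ((12 - 1*4)*32)*a) = 1/(-46287 + ((12 - 1*4)*32)*47) = 1/(-46287 + ((12 - 4)*32)*47) = 1/(-46287 + (8*32)*47) = 1/(-46287 + 256*47) = 1/(-46287 + 12032) = 1/(-34255) = -1/34255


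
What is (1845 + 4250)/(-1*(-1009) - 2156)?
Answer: -6095/1147 ≈ -5.3139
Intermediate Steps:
(1845 + 4250)/(-1*(-1009) - 2156) = 6095/(1009 - 2156) = 6095/(-1147) = 6095*(-1/1147) = -6095/1147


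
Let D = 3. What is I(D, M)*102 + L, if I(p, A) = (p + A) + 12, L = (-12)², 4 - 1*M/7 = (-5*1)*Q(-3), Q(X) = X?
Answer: -6180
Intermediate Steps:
M = -77 (M = 28 - 7*(-5*1)*(-3) = 28 - (-35)*(-3) = 28 - 7*15 = 28 - 105 = -77)
L = 144
I(p, A) = 12 + A + p (I(p, A) = (A + p) + 12 = 12 + A + p)
I(D, M)*102 + L = (12 - 77 + 3)*102 + 144 = -62*102 + 144 = -6324 + 144 = -6180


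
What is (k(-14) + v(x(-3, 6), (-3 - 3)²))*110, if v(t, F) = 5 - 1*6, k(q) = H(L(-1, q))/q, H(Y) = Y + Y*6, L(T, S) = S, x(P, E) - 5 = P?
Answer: 660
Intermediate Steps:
x(P, E) = 5 + P
H(Y) = 7*Y (H(Y) = Y + 6*Y = 7*Y)
k(q) = 7 (k(q) = (7*q)/q = 7)
v(t, F) = -1 (v(t, F) = 5 - 6 = -1)
(k(-14) + v(x(-3, 6), (-3 - 3)²))*110 = (7 - 1)*110 = 6*110 = 660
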